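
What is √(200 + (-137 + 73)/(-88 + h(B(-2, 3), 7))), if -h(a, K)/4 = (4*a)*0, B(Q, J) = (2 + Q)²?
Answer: 4*√1518/11 ≈ 14.168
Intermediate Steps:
h(a, K) = 0 (h(a, K) = -4*4*a*0 = -4*0 = 0)
√(200 + (-137 + 73)/(-88 + h(B(-2, 3), 7))) = √(200 + (-137 + 73)/(-88 + 0)) = √(200 - 64/(-88)) = √(200 - 64*(-1/88)) = √(200 + 8/11) = √(2208/11) = 4*√1518/11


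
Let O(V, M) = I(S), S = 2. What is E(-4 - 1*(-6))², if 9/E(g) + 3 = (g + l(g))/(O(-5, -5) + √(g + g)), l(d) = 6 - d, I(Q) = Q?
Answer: 36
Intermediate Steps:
O(V, M) = 2
E(g) = 9/(-3 + 6/(2 + √2*√g)) (E(g) = 9/(-3 + (g + (6 - g))/(2 + √(g + g))) = 9/(-3 + 6/(2 + √(2*g))) = 9/(-3 + 6/(2 + √2*√g)))
E(-4 - 1*(-6))² = (-3 - 3*√2/√(-4 - 1*(-6)))² = (-3 - 3*√2/√(-4 + 6))² = (-3 - 3*√2/√2)² = (-3 - 3*√2*√2/2)² = (-3 - 3)² = (-6)² = 36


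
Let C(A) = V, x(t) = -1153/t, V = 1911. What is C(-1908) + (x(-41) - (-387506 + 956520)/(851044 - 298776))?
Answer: 21942092749/11321494 ≈ 1938.1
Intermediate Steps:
C(A) = 1911
C(-1908) + (x(-41) - (-387506 + 956520)/(851044 - 298776)) = 1911 + (-1153/(-41) - (-387506 + 956520)/(851044 - 298776)) = 1911 + (-1153*(-1/41) - 569014/552268) = 1911 + (1153/41 - 569014/552268) = 1911 + (1153/41 - 1*284507/276134) = 1911 + (1153/41 - 284507/276134) = 1911 + 306717715/11321494 = 21942092749/11321494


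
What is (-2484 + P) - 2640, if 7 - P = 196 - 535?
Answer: -4778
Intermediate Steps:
P = 346 (P = 7 - (196 - 535) = 7 - 1*(-339) = 7 + 339 = 346)
(-2484 + P) - 2640 = (-2484 + 346) - 2640 = -2138 - 2640 = -4778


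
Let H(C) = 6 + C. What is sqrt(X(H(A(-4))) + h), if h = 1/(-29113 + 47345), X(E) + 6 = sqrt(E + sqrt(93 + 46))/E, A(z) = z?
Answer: sqrt(-498604178 + 41550728*sqrt(2 + sqrt(139)))/9116 ≈ 2.0355*I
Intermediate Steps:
X(E) = -6 + sqrt(E + sqrt(139))/E (X(E) = -6 + sqrt(E + sqrt(93 + 46))/E = -6 + sqrt(E + sqrt(139))/E)
h = 1/18232 ≈ 5.4849e-5
sqrt(X(H(A(-4))) + h) = sqrt((-6 + sqrt((6 - 4) + sqrt(139))/(6 - 4)) + 1/18232) = sqrt((-6 + sqrt(2 + sqrt(139))/2) + 1/18232) = sqrt(-109391/18232 + sqrt(2 + sqrt(139))/2)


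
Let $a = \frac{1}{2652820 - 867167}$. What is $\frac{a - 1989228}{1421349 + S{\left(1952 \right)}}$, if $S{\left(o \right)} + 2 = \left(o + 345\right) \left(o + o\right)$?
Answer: $- \frac{3552070945883}{18550854384255} \approx -0.19148$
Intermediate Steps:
$a = \frac{1}{1785653} \approx 5.6002 \cdot 10^{-7}$
$S{\left(o \right)} = -2 + 2 o \left(345 + o\right)$ ($S{\left(o \right)} = -2 + \left(o + 345\right) \left(o + o\right) = -2 + \left(345 + o\right) 2 o = -2 + 2 o \left(345 + o\right)$)
$\frac{a - 1989228}{1421349 + S{\left(1952 \right)}} = \frac{\frac{1}{1785653} - 1989228}{1421349 + \left(-2 + 2 \cdot 1952^{2} + 690 \cdot 1952\right)} = - \frac{3552070945883}{1785653 \left(1421349 + \left(-2 + 2 \cdot 3810304 + 1346880\right)\right)} = - \frac{3552070945883}{1785653 \left(1421349 + \left(-2 + 7620608 + 1346880\right)\right)} = - \frac{3552070945883}{1785653 \left(1421349 + 8967486\right)} = - \frac{3552070945883}{1785653 \cdot 10388835} = \left(- \frac{3552070945883}{1785653}\right) \frac{1}{10388835} = - \frac{3552070945883}{18550854384255}$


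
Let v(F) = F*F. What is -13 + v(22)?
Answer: 471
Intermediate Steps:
v(F) = F²
-13 + v(22) = -13 + 22² = -13 + 484 = 471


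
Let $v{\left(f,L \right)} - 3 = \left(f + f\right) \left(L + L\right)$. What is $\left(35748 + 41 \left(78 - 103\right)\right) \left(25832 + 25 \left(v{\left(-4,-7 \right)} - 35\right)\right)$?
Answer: $966410536$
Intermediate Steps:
$v{\left(f,L \right)} = 3 + 4 L f$ ($v{\left(f,L \right)} = 3 + \left(f + f\right) \left(L + L\right) = 3 + 2 f 2 L = 3 + 4 L f$)
$\left(35748 + 41 \left(78 - 103\right)\right) \left(25832 + 25 \left(v{\left(-4,-7 \right)} - 35\right)\right) = \left(35748 + 41 \left(78 - 103\right)\right) \left(25832 + 25 \left(\left(3 + 4 \left(-7\right) \left(-4\right)\right) - 35\right)\right) = \left(35748 + 41 \left(-25\right)\right) \left(25832 + 25 \left(\left(3 + 112\right) - 35\right)\right) = \left(35748 - 1025\right) \left(25832 + 25 \left(115 - 35\right)\right) = 34723 \left(25832 + 25 \cdot 80\right) = 34723 \left(25832 + 2000\right) = 34723 \cdot 27832 = 966410536$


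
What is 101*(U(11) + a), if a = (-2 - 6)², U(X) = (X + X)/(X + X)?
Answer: 6565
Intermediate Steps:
U(X) = 1 (U(X) = (2*X)/((2*X)) = (2*X)*(1/(2*X)) = 1)
a = 64 (a = (-8)² = 64)
101*(U(11) + a) = 101*(1 + 64) = 101*65 = 6565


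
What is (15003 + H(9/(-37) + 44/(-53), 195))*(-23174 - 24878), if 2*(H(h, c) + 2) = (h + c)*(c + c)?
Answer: -4976914350572/1961 ≈ -2.5379e+9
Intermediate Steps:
H(h, c) = -2 + c*(c + h) (H(h, c) = -2 + ((h + c)*(c + c))/2 = -2 + ((c + h)*(2*c))/2 = -2 + (2*c*(c + h))/2 = -2 + c*(c + h))
(15003 + H(9/(-37) + 44/(-53), 195))*(-23174 - 24878) = (15003 + (-2 + 195² + 195*(9/(-37) + 44/(-53))))*(-23174 - 24878) = (15003 + (-2 + 38025 + 195*(9*(-1/37) + 44*(-1/53))))*(-48052) = (15003 + (-2 + 38025 + 195*(-9/37 - 44/53)))*(-48052) = (15003 + (-2 + 38025 + 195*(-2105/1961)))*(-48052) = (15003 + (-2 + 38025 - 410475/1961))*(-48052) = (15003 + 74152628/1961)*(-48052) = (103573511/1961)*(-48052) = -4976914350572/1961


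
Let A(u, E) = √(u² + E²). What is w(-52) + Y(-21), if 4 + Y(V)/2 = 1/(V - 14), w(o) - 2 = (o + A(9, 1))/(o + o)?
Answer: -389/70 - √82/104 ≈ -5.6442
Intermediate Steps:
A(u, E) = √(E² + u²)
w(o) = 2 + (o + √82)/(2*o) (w(o) = 2 + (o + √(1² + 9²))/(o + o) = 2 + (o + √(1 + 81))/((2*o)) = 2 + (o + √82)*(1/(2*o)) = 2 + (o + √82)/(2*o))
Y(V) = -8 + 2/(-14 + V) (Y(V) = -8 + 2/(V - 14) = -8 + 2/(-14 + V))
w(-52) + Y(-21) = (½)*(√82 + 5*(-52))/(-52) + 2*(57 - 4*(-21))/(-14 - 21) = (½)*(-1/52)*(√82 - 260) + 2*(57 + 84)/(-35) = (½)*(-1/52)*(-260 + √82) + 2*(-1/35)*141 = (5/2 - √82/104) - 282/35 = -389/70 - √82/104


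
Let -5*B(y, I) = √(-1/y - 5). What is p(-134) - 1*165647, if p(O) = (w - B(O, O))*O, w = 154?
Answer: -186283 - I*√89646/5 ≈ -1.8628e+5 - 59.882*I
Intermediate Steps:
B(y, I) = -√(-5 - 1/y)/5 (B(y, I) = -√(-1/y - 5)/5 = -√(-5 - 1/y)/5)
p(O) = O*(154 + √(-5 - 1/O)/5) (p(O) = (154 - (-1)*√(-5 - 1/O)/5)*O = (154 + √(-5 - 1/O)/5)*O = O*(154 + √(-5 - 1/O)/5))
p(-134) - 1*165647 = (⅕)*(-134)*(770 + √((-1 - 5*(-134))/(-134))) - 1*165647 = (⅕)*(-134)*(770 + √(-(-1 + 670)/134)) - 165647 = (⅕)*(-134)*(770 + √(-1/134*669)) - 165647 = (⅕)*(-134)*(770 + √(-669/134)) - 165647 = (⅕)*(-134)*(770 + I*√89646/134) - 165647 = (-20636 - I*√89646/5) - 165647 = -186283 - I*√89646/5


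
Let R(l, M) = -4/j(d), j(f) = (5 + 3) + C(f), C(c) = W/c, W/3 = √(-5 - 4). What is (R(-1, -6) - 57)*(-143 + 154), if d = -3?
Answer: -46123/73 - 132*I/73 ≈ -631.82 - 1.8082*I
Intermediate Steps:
W = 9*I (W = 3*√(-5 - 4) = 3*√(-9) = 3*(3*I) = 9*I ≈ 9.0*I)
C(c) = 9*I/c (C(c) = (9*I)/c = 9*I/c)
j(f) = 8 + 9*I/f (j(f) = (5 + 3) + 9*I/f = 8 + 9*I/f)
R(l, M) = -4*(8 + 3*I)/73 (R(l, M) = -4/(8 + 9*I/(-3)) = -4/(8 + 9*I*(-⅓)) = -4*(8 + 3*I)/73)
(R(-1, -6) - 57)*(-143 + 154) = ((-32/73 - 12*I/73) - 57)*(-143 + 154) = (-4193/73 - 12*I/73)*11 = -46123/73 - 132*I/73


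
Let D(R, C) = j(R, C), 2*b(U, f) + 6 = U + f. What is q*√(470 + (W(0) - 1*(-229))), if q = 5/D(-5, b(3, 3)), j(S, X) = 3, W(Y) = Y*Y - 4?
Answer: 5*√695/3 ≈ 43.938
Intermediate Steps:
W(Y) = -4 + Y² (W(Y) = Y² - 4 = -4 + Y²)
b(U, f) = -3 + U/2 + f/2 (b(U, f) = -3 + (U + f)/2 = -3 + (U/2 + f/2) = -3 + U/2 + f/2)
D(R, C) = 3
q = 5/3 ≈ 1.6667
q*√(470 + (W(0) - 1*(-229))) = 5*√(470 + ((-4 + 0²) - 1*(-229)))/3 = 5*√(470 + ((-4 + 0) + 229))/3 = 5*√(470 + (-4 + 229))/3 = 5*√(470 + 225)/3 = 5*√695/3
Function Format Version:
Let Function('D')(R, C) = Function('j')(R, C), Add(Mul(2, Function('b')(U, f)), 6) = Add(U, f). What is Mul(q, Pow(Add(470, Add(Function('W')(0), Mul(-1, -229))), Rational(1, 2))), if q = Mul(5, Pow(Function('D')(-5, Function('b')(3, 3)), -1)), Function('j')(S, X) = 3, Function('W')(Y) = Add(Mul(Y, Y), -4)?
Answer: Mul(Rational(5, 3), Pow(695, Rational(1, 2))) ≈ 43.938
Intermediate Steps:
Function('W')(Y) = Add(-4, Pow(Y, 2)) (Function('W')(Y) = Add(Pow(Y, 2), -4) = Add(-4, Pow(Y, 2)))
Function('b')(U, f) = Add(-3, Mul(Rational(1, 2), U), Mul(Rational(1, 2), f)) (Function('b')(U, f) = Add(-3, Mul(Rational(1, 2), Add(U, f))) = Add(-3, Add(Mul(Rational(1, 2), U), Mul(Rational(1, 2), f))) = Add(-3, Mul(Rational(1, 2), U), Mul(Rational(1, 2), f)))
Function('D')(R, C) = 3
q = Rational(5, 3) (q = Mul(5, Pow(3, -1)) = Mul(5, Rational(1, 3)) = Rational(5, 3) ≈ 1.6667)
Mul(q, Pow(Add(470, Add(Function('W')(0), Mul(-1, -229))), Rational(1, 2))) = Mul(Rational(5, 3), Pow(Add(470, Add(Add(-4, Pow(0, 2)), Mul(-1, -229))), Rational(1, 2))) = Mul(Rational(5, 3), Pow(Add(470, Add(Add(-4, 0), 229)), Rational(1, 2))) = Mul(Rational(5, 3), Pow(Add(470, Add(-4, 229)), Rational(1, 2))) = Mul(Rational(5, 3), Pow(Add(470, 225), Rational(1, 2))) = Mul(Rational(5, 3), Pow(695, Rational(1, 2)))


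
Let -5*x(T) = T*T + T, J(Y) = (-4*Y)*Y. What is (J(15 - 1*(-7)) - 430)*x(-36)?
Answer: 596232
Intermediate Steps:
J(Y) = -4*Y²
x(T) = -T/5 - T²/5 (x(T) = -(T*T + T)/5 = -(T² + T)/5 = -(T + T²)/5 = -T/5 - T²/5)
(J(15 - 1*(-7)) - 430)*x(-36) = (-4*(15 - 1*(-7))² - 430)*(-⅕*(-36)*(1 - 36)) = (-4*(15 + 7)² - 430)*(-⅕*(-36)*(-35)) = (-4*22² - 430)*(-252) = (-4*484 - 430)*(-252) = (-1936 - 430)*(-252) = -2366*(-252) = 596232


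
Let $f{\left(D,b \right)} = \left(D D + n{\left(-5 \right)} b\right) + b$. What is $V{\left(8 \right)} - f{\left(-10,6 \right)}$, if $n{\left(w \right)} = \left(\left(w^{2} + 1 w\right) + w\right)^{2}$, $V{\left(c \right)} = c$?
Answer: $-1448$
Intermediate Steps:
$n{\left(w \right)} = \left(w^{2} + 2 w\right)^{2}$ ($n{\left(w \right)} = \left(\left(w^{2} + w\right) + w\right)^{2} = \left(\left(w + w^{2}\right) + w\right)^{2} = \left(w^{2} + 2 w\right)^{2}$)
$f{\left(D,b \right)} = D^{2} + 226 b$ ($f{\left(D,b \right)} = \left(D D + \left(-5\right)^{2} \left(2 - 5\right)^{2} b\right) + b = \left(D^{2} + 25 \left(-3\right)^{2} b\right) + b = \left(D^{2} + 25 \cdot 9 b\right) + b = \left(D^{2} + 225 b\right) + b = D^{2} + 226 b$)
$V{\left(8 \right)} - f{\left(-10,6 \right)} = 8 - \left(\left(-10\right)^{2} + 226 \cdot 6\right) = 8 - \left(100 + 1356\right) = 8 - 1456 = -1448$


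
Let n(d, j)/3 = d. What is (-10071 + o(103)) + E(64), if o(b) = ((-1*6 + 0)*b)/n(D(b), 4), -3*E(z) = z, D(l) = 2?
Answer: -30586/3 ≈ -10195.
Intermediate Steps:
E(z) = -z/3
n(d, j) = 3*d
o(b) = -b (o(b) = ((-1*6 + 0)*b)/((3*2)) = ((-6 + 0)*b)/6 = -6*b*(⅙) = -b)
(-10071 + o(103)) + E(64) = (-10071 - 1*103) - ⅓*64 = (-10071 - 103) - 64/3 = -10174 - 64/3 = -30586/3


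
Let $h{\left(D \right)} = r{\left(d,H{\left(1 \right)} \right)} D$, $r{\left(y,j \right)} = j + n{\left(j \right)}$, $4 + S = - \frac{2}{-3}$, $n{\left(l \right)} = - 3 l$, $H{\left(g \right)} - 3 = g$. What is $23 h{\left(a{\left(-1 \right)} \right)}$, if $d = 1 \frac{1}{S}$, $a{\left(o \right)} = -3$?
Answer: $552$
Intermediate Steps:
$H{\left(g \right)} = 3 + g$
$S = - \frac{10}{3}$ ($S = -4 - \frac{2}{-3} = -4 - - \frac{2}{3} = -4 + \frac{2}{3} = - \frac{10}{3} \approx -3.3333$)
$d = - \frac{3}{10}$ ($d = 1 \frac{1}{- \frac{10}{3}} = 1 \left(- \frac{3}{10}\right) = - \frac{3}{10} \approx -0.3$)
$r{\left(y,j \right)} = - 2 j$ ($r{\left(y,j \right)} = j - 3 j = - 2 j$)
$h{\left(D \right)} = - 8 D$ ($h{\left(D \right)} = - 2 \left(3 + 1\right) D = \left(-2\right) 4 D = - 8 D$)
$23 h{\left(a{\left(-1 \right)} \right)} = 23 \left(\left(-8\right) \left(-3\right)\right) = 23 \cdot 24 = 552$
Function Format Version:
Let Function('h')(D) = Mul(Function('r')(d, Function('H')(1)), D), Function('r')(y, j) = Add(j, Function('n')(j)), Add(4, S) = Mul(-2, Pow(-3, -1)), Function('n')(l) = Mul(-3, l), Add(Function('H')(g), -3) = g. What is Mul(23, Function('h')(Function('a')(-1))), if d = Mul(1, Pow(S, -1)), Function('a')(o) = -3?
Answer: 552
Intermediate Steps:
Function('H')(g) = Add(3, g)
S = Rational(-10, 3) (S = Add(-4, Mul(-2, Pow(-3, -1))) = Add(-4, Mul(-2, Rational(-1, 3))) = Add(-4, Rational(2, 3)) = Rational(-10, 3) ≈ -3.3333)
d = Rational(-3, 10) (d = Mul(1, Pow(Rational(-10, 3), -1)) = Mul(1, Rational(-3, 10)) = Rational(-3, 10) ≈ -0.30000)
Function('r')(y, j) = Mul(-2, j) (Function('r')(y, j) = Add(j, Mul(-3, j)) = Mul(-2, j))
Function('h')(D) = Mul(-8, D) (Function('h')(D) = Mul(Mul(-2, Add(3, 1)), D) = Mul(Mul(-2, 4), D) = Mul(-8, D))
Mul(23, Function('h')(Function('a')(-1))) = Mul(23, Mul(-8, -3)) = Mul(23, 24) = 552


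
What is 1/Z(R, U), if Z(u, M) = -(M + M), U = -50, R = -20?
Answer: 1/100 ≈ 0.010000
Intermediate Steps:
Z(u, M) = -2*M
1/Z(R, U) = 1/(-2*(-50)) = 1/100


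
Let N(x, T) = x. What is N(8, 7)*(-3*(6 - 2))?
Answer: -96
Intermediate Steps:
N(8, 7)*(-3*(6 - 2)) = 8*(-3*(6 - 2)) = 8*(-3*4) = 8*(-12) = -96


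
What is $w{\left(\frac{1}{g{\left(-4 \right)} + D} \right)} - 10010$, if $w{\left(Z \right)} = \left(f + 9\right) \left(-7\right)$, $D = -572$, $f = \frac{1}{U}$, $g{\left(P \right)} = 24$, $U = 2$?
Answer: $- \frac{20153}{2} \approx -10077.0$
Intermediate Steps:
$f = \frac{1}{2} \approx 0.5$
$w{\left(Z \right)} = - \frac{133}{2}$ ($w{\left(Z \right)} = \left(\frac{1}{2} + 9\right) \left(-7\right) = \frac{19}{2} \left(-7\right) = - \frac{133}{2}$)
$w{\left(\frac{1}{g{\left(-4 \right)} + D} \right)} - 10010 = - \frac{133}{2} - 10010 = - \frac{20153}{2}$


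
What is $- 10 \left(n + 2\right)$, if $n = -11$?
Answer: $90$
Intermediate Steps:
$- 10 \left(n + 2\right) = - 10 \left(-11 + 2\right) = \left(-10\right) \left(-9\right) = 90$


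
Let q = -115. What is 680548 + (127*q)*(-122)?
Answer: 2462358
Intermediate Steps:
680548 + (127*q)*(-122) = 680548 + (127*(-115))*(-122) = 680548 - 14605*(-122) = 680548 + 1781810 = 2462358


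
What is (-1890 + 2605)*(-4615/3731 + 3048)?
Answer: 625211015/287 ≈ 2.1784e+6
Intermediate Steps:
(-1890 + 2605)*(-4615/3731 + 3048) = 715*(-4615*1/3731 + 3048) = 715*(-355/287 + 3048) = 715*(874421/287) = 625211015/287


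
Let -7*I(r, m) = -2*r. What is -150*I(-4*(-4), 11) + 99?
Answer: -4107/7 ≈ -586.71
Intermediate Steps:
I(r, m) = 2*r/7 (I(r, m) = -(-2)*r/7 = 2*r/7)
-150*I(-4*(-4), 11) + 99 = -300*(-4*(-4))/7 + 99 = -300*16/7 + 99 = -150*32/7 + 99 = -4800/7 + 99 = -4107/7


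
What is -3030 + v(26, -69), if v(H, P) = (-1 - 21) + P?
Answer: -3121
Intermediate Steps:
v(H, P) = -22 + P
-3030 + v(26, -69) = -3030 + (-22 - 69) = -3030 - 91 = -3121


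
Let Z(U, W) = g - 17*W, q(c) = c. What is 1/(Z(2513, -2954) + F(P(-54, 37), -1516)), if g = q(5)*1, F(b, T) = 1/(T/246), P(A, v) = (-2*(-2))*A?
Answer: 758/38068911 ≈ 1.9911e-5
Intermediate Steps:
P(A, v) = 4*A
F(b, T) = 246/T (F(b, T) = 1/(T*(1/246)) = 1/(T/246) = 246/T)
g = 5 (g = 5*1 = 5)
Z(U, W) = 5 - 17*W
1/(Z(2513, -2954) + F(P(-54, 37), -1516)) = 1/((5 - 17*(-2954)) + 246/(-1516)) = 1/((5 + 50218) + 246*(-1/1516)) = 1/(50223 - 123/758) = 1/(38068911/758) = 758/38068911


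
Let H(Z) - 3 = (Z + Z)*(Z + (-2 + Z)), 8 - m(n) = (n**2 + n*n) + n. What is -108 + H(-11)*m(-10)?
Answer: -96750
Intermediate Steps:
m(n) = 8 - n - 2*n**2 (m(n) = 8 - ((n**2 + n*n) + n) = 8 - ((n**2 + n**2) + n) = 8 - (2*n**2 + n) = 8 - (n + 2*n**2) = 8 + (-n - 2*n**2) = 8 - n - 2*n**2)
H(Z) = 3 + 2*Z*(-2 + 2*Z) (H(Z) = 3 + (Z + Z)*(Z + (-2 + Z)) = 3 + (2*Z)*(-2 + 2*Z) = 3 + 2*Z*(-2 + 2*Z))
-108 + H(-11)*m(-10) = -108 + (3 - 4*(-11) + 4*(-11)**2)*(8 - 1*(-10) - 2*(-10)**2) = -108 + (3 + 44 + 4*121)*(8 + 10 - 2*100) = -108 + (3 + 44 + 484)*(8 + 10 - 200) = -108 + 531*(-182) = -108 - 96642 = -96750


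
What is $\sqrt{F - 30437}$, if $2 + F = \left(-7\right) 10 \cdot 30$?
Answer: $i \sqrt{32539} \approx 180.39 i$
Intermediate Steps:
$F = -2102$ ($F = -2 + \left(-7\right) 10 \cdot 30 = -2 - 2100 = -2102$)
$\sqrt{F - 30437} = \sqrt{-2102 - 30437} = \sqrt{-32539} = i \sqrt{32539}$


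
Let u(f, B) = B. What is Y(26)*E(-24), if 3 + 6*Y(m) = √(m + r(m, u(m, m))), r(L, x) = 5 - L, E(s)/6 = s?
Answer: 72 - 24*√5 ≈ 18.334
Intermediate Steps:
E(s) = 6*s
Y(m) = -½ + √5/6 (Y(m) = -½ + √(m + (5 - m))/6 = -½ + √5/6)
Y(26)*E(-24) = (-½ + √5/6)*(6*(-24)) = (-½ + √5/6)*(-144) = 72 - 24*√5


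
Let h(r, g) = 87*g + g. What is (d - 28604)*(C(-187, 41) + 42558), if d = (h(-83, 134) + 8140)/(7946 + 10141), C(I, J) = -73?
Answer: -7326405356920/6029 ≈ -1.2152e+9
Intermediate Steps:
h(r, g) = 88*g
d = 6644/6029 (d = (88*134 + 8140)/(7946 + 10141) = (11792 + 8140)/18087 = 19932*(1/18087) = 6644/6029 ≈ 1.1020)
(d - 28604)*(C(-187, 41) + 42558) = (6644/6029 - 28604)*(-73 + 42558) = -172446872/6029*42485 = -7326405356920/6029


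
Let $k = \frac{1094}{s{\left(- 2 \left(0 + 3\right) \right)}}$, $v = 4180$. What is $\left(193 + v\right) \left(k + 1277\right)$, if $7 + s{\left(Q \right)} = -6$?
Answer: $\frac{67812111}{13} \approx 5.2163 \cdot 10^{6}$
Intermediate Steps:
$s{\left(Q \right)} = -13$ ($s{\left(Q \right)} = -7 - 6 = -13$)
$k = - \frac{1094}{13}$ ($k = \frac{1094}{-13} = 1094 \left(- \frac{1}{13}\right) = - \frac{1094}{13} \approx -84.154$)
$\left(193 + v\right) \left(k + 1277\right) = \left(193 + 4180\right) \left(- \frac{1094}{13} + 1277\right) = 4373 \cdot \frac{15507}{13} = \frac{67812111}{13}$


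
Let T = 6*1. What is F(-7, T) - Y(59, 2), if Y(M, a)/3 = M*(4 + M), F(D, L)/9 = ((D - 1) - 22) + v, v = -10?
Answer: -11511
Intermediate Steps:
T = 6
F(D, L) = -297 + 9*D (F(D, L) = 9*(((D - 1) - 22) - 10) = 9*(((-1 + D) - 22) - 10) = 9*((-23 + D) - 10) = 9*(-33 + D) = -297 + 9*D)
Y(M, a) = 3*M*(4 + M) (Y(M, a) = 3*(M*(4 + M)) = 3*M*(4 + M))
F(-7, T) - Y(59, 2) = (-297 + 9*(-7)) - 3*59*(4 + 59) = (-297 - 63) - 3*59*63 = -360 - 1*11151 = -360 - 11151 = -11511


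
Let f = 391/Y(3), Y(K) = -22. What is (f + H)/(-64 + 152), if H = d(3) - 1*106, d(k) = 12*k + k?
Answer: -1865/1936 ≈ -0.96333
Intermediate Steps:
d(k) = 13*k
H = -67 (H = 13*3 - 1*106 = 39 - 106 = -67)
f = -391/22 (f = 391/(-22) = 391*(-1/22) = -391/22 ≈ -17.773)
(f + H)/(-64 + 152) = (-391/22 - 67)/(-64 + 152) = -1865/22/88 = -1865/22*1/88 = -1865/1936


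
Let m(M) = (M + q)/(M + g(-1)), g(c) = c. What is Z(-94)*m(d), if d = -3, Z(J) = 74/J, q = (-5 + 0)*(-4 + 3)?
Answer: 37/94 ≈ 0.39362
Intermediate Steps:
q = 5 (q = -5*(-1) = 5)
m(M) = (5 + M)/(-1 + M) (m(M) = (M + 5)/(M - 1) = (5 + M)/(-1 + M))
Z(-94)*m(d) = (74/(-94))*((5 - 3)/(-1 - 3)) = (74*(-1/94))*(2/(-4)) = -(-37)*2/188 = -37/47*(-½) = 37/94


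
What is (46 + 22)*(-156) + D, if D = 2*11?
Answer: -10586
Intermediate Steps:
D = 22
(46 + 22)*(-156) + D = (46 + 22)*(-156) + 22 = 68*(-156) + 22 = -10608 + 22 = -10586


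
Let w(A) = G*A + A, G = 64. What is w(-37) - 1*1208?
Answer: -3613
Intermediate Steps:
w(A) = 65*A (w(A) = 64*A + A = 65*A)
w(-37) - 1*1208 = 65*(-37) - 1*1208 = -2405 - 1208 = -3613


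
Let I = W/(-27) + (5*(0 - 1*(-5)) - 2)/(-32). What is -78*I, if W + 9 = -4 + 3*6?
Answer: 10153/144 ≈ 70.507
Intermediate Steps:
W = 5 (W = -9 + (-4 + 3*6) = -9 + (-4 + 18) = -9 + 14 = 5)
I = -781/864 (I = 5/(-27) + (5*(0 - 1*(-5)) - 2)/(-32) = 5*(-1/27) + (5*(0 + 5) - 2)*(-1/32) = -5/27 + (5*5 - 2)*(-1/32) = -5/27 + (25 - 2)*(-1/32) = -5/27 + 23*(-1/32) = -5/27 - 23/32 = -781/864 ≈ -0.90394)
-78*I = -78*(-781/864) = 10153/144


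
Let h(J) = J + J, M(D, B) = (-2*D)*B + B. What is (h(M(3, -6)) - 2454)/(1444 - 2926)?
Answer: 21/13 ≈ 1.6154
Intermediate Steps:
M(D, B) = B - 2*B*D (M(D, B) = -2*B*D + B = B - 2*B*D)
h(J) = 2*J
(h(M(3, -6)) - 2454)/(1444 - 2926) = (2*(-6*(1 - 2*3)) - 2454)/(1444 - 2926) = (2*(-6*(1 - 6)) - 2454)/(-1482) = (2*(-6*(-5)) - 2454)*(-1/1482) = (2*30 - 2454)*(-1/1482) = (60 - 2454)*(-1/1482) = -2394*(-1/1482) = 21/13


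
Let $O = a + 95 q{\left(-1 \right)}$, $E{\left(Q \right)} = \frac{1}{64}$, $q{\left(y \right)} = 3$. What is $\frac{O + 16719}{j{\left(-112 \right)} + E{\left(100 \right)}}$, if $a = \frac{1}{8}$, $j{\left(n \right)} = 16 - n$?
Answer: $\frac{1088264}{8193} \approx 132.83$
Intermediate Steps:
$a = \frac{1}{8} \approx 0.125$
$E{\left(Q \right)} = \frac{1}{64}$
$O = \frac{2281}{8}$ ($O = \frac{1}{8} + 95 \cdot 3 = \frac{1}{8} + 285 = \frac{2281}{8} \approx 285.13$)
$\frac{O + 16719}{j{\left(-112 \right)} + E{\left(100 \right)}} = \frac{\frac{2281}{8} + 16719}{\left(16 - -112\right) + \frac{1}{64}} = \frac{136033}{8 \left(\left(16 + 112\right) + \frac{1}{64}\right)} = \frac{136033}{8 \left(128 + \frac{1}{64}\right)} = \frac{136033}{8 \cdot \frac{8193}{64}} = \frac{136033}{8} \cdot \frac{64}{8193} = \frac{1088264}{8193}$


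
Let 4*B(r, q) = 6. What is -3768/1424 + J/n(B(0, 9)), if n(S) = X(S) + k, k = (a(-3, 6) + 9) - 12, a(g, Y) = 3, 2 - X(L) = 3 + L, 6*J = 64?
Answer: -18457/2670 ≈ -6.9127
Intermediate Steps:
J = 32/3 (J = (⅙)*64 = 32/3 ≈ 10.667)
B(r, q) = 3/2 (B(r, q) = (¼)*6 = 3/2)
X(L) = -1 - L (X(L) = 2 - (3 + L) = 2 + (-3 - L) = -1 - L)
k = 0 (k = (3 + 9) - 12 = 12 - 12 = 0)
n(S) = -1 - S (n(S) = (-1 - S) + 0 = -1 - S)
-3768/1424 + J/n(B(0, 9)) = -3768/1424 + 32/(3*(-1 - 1*3/2)) = -3768*1/1424 + 32/(3*(-1 - 3/2)) = -471/178 + 32/(3*(-5/2)) = -471/178 + (32/3)*(-⅖) = -471/178 - 64/15 = -18457/2670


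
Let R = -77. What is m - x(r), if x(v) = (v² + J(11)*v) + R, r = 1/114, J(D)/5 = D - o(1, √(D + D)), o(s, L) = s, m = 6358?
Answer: 83623559/12996 ≈ 6434.6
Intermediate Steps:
J(D) = -5 + 5*D (J(D) = 5*(D - 1*1) = 5*(D - 1) = 5*(-1 + D) = -5 + 5*D)
r = 1/114 ≈ 0.0087719
x(v) = -77 + v² + 50*v (x(v) = (v² + (-5 + 5*11)*v) - 77 = (v² + (-5 + 55)*v) - 77 = (v² + 50*v) - 77 = -77 + v² + 50*v)
m - x(r) = 6358 - (-77 + (1/114)² + 50*(1/114)) = 6358 - (-77 + 1/12996 + 25/57) = 6358 - 1*(-994991/12996) = 6358 + 994991/12996 = 83623559/12996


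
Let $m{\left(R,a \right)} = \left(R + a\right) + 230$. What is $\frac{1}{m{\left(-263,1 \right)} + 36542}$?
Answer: $\frac{1}{36510} \approx 2.739 \cdot 10^{-5}$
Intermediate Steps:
$m{\left(R,a \right)} = 230 + R + a$
$\frac{1}{m{\left(-263,1 \right)} + 36542} = \frac{1}{\left(230 - 263 + 1\right) + 36542} = \frac{1}{-32 + 36542} = \frac{1}{36510}$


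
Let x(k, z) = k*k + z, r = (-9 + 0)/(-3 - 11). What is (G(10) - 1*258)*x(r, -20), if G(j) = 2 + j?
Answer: 472197/98 ≈ 4818.3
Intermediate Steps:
r = 9/14 (r = -9/(-14) = -9*(-1/14) = 9/14 ≈ 0.64286)
x(k, z) = z + k**2 (x(k, z) = k**2 + z = z + k**2)
(G(10) - 1*258)*x(r, -20) = ((2 + 10) - 1*258)*(-20 + (9/14)**2) = (12 - 258)*(-20 + 81/196) = -246*(-3839/196) = 472197/98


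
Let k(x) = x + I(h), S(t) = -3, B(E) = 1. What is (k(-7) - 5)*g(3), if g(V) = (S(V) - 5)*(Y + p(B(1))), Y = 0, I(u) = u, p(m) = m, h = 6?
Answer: 48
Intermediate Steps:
k(x) = 6 + x (k(x) = x + 6 = 6 + x)
g(V) = -8 (g(V) = (-3 - 5)*(0 + 1) = -8*1 = -8)
(k(-7) - 5)*g(3) = ((6 - 7) - 5)*(-8) = (-1 - 5)*(-8) = -6*(-8) = 48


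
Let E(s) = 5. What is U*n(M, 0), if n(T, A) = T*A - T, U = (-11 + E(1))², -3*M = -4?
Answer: -48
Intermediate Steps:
M = 4/3 (M = -⅓*(-4) = 4/3 ≈ 1.3333)
U = 36 (U = (-11 + 5)² = (-6)² = 36)
n(T, A) = -T + A*T (n(T, A) = A*T - T = -T + A*T)
U*n(M, 0) = 36*(4*(-1 + 0)/3) = 36*((4/3)*(-1)) = 36*(-4/3) = -48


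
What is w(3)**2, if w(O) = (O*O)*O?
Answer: 729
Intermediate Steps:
w(O) = O**3 (w(O) = O**2*O = O**3)
w(3)**2 = (3**3)**2 = 27**2 = 729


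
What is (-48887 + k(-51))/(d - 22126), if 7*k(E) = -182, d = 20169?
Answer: 48913/1957 ≈ 24.994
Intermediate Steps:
k(E) = -26 (k(E) = (1/7)*(-182) = -26)
(-48887 + k(-51))/(d - 22126) = (-48887 - 26)/(20169 - 22126) = -48913/(-1957) = -48913*(-1/1957) = 48913/1957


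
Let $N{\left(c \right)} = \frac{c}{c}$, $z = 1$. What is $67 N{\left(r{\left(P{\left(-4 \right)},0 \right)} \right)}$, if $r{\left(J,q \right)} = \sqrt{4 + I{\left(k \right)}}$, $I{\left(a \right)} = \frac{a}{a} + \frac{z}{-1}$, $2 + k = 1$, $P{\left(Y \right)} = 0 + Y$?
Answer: $67$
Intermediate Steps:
$P{\left(Y \right)} = Y$
$k = -1$ ($k = -2 + 1 = -1$)
$I{\left(a \right)} = 0$ ($I{\left(a \right)} = \frac{a}{a} + 1 \frac{1}{-1} = 1 + 1 \left(-1\right) = 1 - 1 = 0$)
$r{\left(J,q \right)} = 2$ ($r{\left(J,q \right)} = \sqrt{4 + 0} = \sqrt{4} = 2$)
$N{\left(c \right)} = 1$
$67 N{\left(r{\left(P{\left(-4 \right)},0 \right)} \right)} = 67 \cdot 1 = 67$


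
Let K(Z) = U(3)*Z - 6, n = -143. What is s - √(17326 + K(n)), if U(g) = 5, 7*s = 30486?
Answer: 30486/7 - 9*√205 ≈ 4226.3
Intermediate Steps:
s = 30486/7 (s = (⅐)*30486 = 30486/7 ≈ 4355.1)
K(Z) = -6 + 5*Z (K(Z) = 5*Z - 6 = -6 + 5*Z)
s - √(17326 + K(n)) = 30486/7 - √(17326 + (-6 + 5*(-143))) = 30486/7 - √(17326 + (-6 - 715)) = 30486/7 - √(17326 - 721) = 30486/7 - √16605 = 30486/7 - 9*√205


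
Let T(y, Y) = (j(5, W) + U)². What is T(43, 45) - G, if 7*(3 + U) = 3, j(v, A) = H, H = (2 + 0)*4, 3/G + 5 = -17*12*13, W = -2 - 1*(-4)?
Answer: 3836855/130193 ≈ 29.471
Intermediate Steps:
W = 2 (W = -2 + 4 = 2)
G = -3/2657 (G = 3/(-5 - 17*12*13) = 3/(-5 - 204*13) = 3/(-5 - 2652) = 3/(-2657) = 3*(-1/2657) = -3/2657 ≈ -0.0011291)
H = 8 (H = 2*4 = 8)
j(v, A) = 8
U = -18/7 (U = -3 + (⅐)*3 = -3 + 3/7 = -18/7 ≈ -2.5714)
T(y, Y) = 1444/49 (T(y, Y) = (8 - 18/7)² = (38/7)² = 1444/49)
T(43, 45) - G = 1444/49 - 1*(-3/2657) = 1444/49 + 3/2657 = 3836855/130193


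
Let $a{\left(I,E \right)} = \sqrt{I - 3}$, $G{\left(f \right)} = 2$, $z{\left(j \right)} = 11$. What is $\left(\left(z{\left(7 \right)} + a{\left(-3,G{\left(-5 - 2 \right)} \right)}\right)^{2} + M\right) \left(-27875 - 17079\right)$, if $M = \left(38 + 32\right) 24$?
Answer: $-80692430 - 988988 i \sqrt{6} \approx -8.0692 \cdot 10^{7} - 2.4225 \cdot 10^{6} i$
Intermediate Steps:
$M = 1680$ ($M = 70 \cdot 24 = 1680$)
$a{\left(I,E \right)} = \sqrt{-3 + I}$
$\left(\left(z{\left(7 \right)} + a{\left(-3,G{\left(-5 - 2 \right)} \right)}\right)^{2} + M\right) \left(-27875 - 17079\right) = \left(\left(11 + \sqrt{-3 - 3}\right)^{2} + 1680\right) \left(-27875 - 17079\right) = \left(\left(11 + \sqrt{-6}\right)^{2} + 1680\right) \left(-44954\right) = \left(\left(11 + i \sqrt{6}\right)^{2} + 1680\right) \left(-44954\right) = \left(1680 + \left(11 + i \sqrt{6}\right)^{2}\right) \left(-44954\right) = -75522720 - 44954 \left(11 + i \sqrt{6}\right)^{2}$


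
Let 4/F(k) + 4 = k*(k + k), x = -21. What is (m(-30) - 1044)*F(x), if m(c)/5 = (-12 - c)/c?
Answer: -2094/439 ≈ -4.7699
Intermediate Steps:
F(k) = 4/(-4 + 2*k²) (F(k) = 4/(-4 + k*(k + k)) = 4/(-4 + k*(2*k)) = 4/(-4 + 2*k²))
m(c) = 5*(-12 - c)/c (m(c) = 5*((-12 - c)/c) = 5*(-12 - c)/c)
(m(-30) - 1044)*F(x) = ((-5 - 60/(-30)) - 1044)*(2/(-2 + (-21)²)) = ((-5 - 60*(-1/30)) - 1044)*(2/(-2 + 441)) = ((-5 + 2) - 1044)*(2/439) = (-3 - 1044)*(2*(1/439)) = -1047*2/439 = -2094/439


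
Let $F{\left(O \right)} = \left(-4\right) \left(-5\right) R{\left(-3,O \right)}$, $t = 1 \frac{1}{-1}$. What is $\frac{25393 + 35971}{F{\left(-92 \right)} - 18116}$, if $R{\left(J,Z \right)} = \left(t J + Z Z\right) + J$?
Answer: $\frac{15341}{37791} \approx 0.40594$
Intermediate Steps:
$t = -1$ ($t = 1 \left(-1\right) = -1$)
$R{\left(J,Z \right)} = Z^{2}$ ($R{\left(J,Z \right)} = \left(- J + Z Z\right) + J = \left(- J + Z^{2}\right) + J = \left(Z^{2} - J\right) + J = Z^{2}$)
$F{\left(O \right)} = 20 O^{2}$ ($F{\left(O \right)} = \left(-4\right) \left(-5\right) O^{2} = 20 O^{2}$)
$\frac{25393 + 35971}{F{\left(-92 \right)} - 18116} = \frac{25393 + 35971}{20 \left(-92\right)^{2} - 18116} = \frac{61364}{20 \cdot 8464 - 18116} = \frac{61364}{169280 - 18116} = \frac{61364}{151164} = 61364 \cdot \frac{1}{151164} = \frac{15341}{37791}$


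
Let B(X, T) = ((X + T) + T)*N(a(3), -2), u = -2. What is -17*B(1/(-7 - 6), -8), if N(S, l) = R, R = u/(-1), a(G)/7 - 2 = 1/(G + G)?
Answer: 7106/13 ≈ 546.62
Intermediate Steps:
a(G) = 14 + 7/(2*G) (a(G) = 14 + 7/(G + G) = 14 + 7/((2*G)) = 14 + 7*(1/(2*G)) = 14 + 7/(2*G))
R = 2 (R = -2/(-1) = -2*(-1) = 2)
N(S, l) = 2
B(X, T) = 2*X + 4*T (B(X, T) = ((X + T) + T)*2 = ((T + X) + T)*2 = (X + 2*T)*2 = 2*X + 4*T)
-17*B(1/(-7 - 6), -8) = -17*(2/(-7 - 6) + 4*(-8)) = -17*(2/(-13) - 32) = -17*(2*(-1/13) - 32) = -17*(-2/13 - 32) = -17*(-418/13) = 7106/13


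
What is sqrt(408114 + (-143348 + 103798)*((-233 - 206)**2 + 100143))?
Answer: I*sqrt(11582363086) ≈ 1.0762e+5*I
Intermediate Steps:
sqrt(408114 + (-143348 + 103798)*((-233 - 206)**2 + 100143)) = sqrt(408114 - 39550*((-439)**2 + 100143)) = sqrt(408114 - 39550*(192721 + 100143)) = sqrt(408114 - 39550*292864) = sqrt(408114 - 11582771200) = sqrt(-11582363086) = I*sqrt(11582363086)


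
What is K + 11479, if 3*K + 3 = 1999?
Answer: 36433/3 ≈ 12144.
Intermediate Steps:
K = 1996/3 (K = -1 + (⅓)*1999 = -1 + 1999/3 = 1996/3 ≈ 665.33)
K + 11479 = 1996/3 + 11479 = 36433/3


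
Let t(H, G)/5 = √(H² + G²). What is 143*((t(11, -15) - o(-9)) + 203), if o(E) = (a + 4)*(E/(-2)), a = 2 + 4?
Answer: 22594 + 715*√346 ≈ 35894.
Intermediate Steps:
a = 6
t(H, G) = 5*√(G² + H²) (t(H, G) = 5*√(H² + G²) = 5*√(G² + H²))
o(E) = -5*E (o(E) = (6 + 4)*(E/(-2)) = 10*(E*(-½)) = 10*(-E/2) = -5*E)
143*((t(11, -15) - o(-9)) + 203) = 143*((5*√((-15)² + 11²) - (-5)*(-9)) + 203) = 143*((5*√(225 + 121) - 1*45) + 203) = 143*((5*√346 - 45) + 203) = 143*((-45 + 5*√346) + 203) = 143*(158 + 5*√346) = 22594 + 715*√346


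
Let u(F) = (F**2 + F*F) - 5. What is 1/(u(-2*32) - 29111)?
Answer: -1/20924 ≈ -4.7792e-5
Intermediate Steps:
u(F) = -5 + 2*F**2 (u(F) = (F**2 + F**2) - 5 = 2*F**2 - 5 = -5 + 2*F**2)
1/(u(-2*32) - 29111) = 1/((-5 + 2*(-2*32)**2) - 29111) = 1/((-5 + 2*(-1*64)**2) - 29111) = 1/((-5 + 2*(-64)**2) - 29111) = 1/((-5 + 2*4096) - 29111) = 1/((-5 + 8192) - 29111) = 1/(8187 - 29111) = 1/(-20924) = -1/20924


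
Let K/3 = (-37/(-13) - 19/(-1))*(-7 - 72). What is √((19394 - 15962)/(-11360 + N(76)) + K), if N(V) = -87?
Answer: 2*I*√28665436590453/148811 ≈ 71.957*I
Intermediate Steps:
K = -67308/13 (K = 3*((-37/(-13) - 19/(-1))*(-7 - 72)) = 3*((-37*(-1/13) - 19*(-1))*(-79)) = 3*((37/13 + 19)*(-79)) = 3*((284/13)*(-79)) = 3*(-22436/13) = -67308/13 ≈ -5177.5)
√((19394 - 15962)/(-11360 + N(76)) + K) = √((19394 - 15962)/(-11360 - 87) - 67308/13) = √(3432/(-11447) - 67308/13) = √(3432*(-1/11447) - 67308/13) = √(-3432/11447 - 67308/13) = √(-770519292/148811) = 2*I*√28665436590453/148811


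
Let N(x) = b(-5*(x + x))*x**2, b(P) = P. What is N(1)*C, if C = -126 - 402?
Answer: 5280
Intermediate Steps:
C = -528
N(x) = -10*x**3 (N(x) = (-5*(x + x))*x**2 = (-10*x)*x**2 = -10*x**3)
N(1)*C = -10*1**3*(-528) = -10*1*(-528) = -10*(-528) = 5280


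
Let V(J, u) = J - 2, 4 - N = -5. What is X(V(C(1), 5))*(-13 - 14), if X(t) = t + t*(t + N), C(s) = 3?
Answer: -297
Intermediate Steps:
N = 9 (N = 4 - 1*(-5) = 4 + 5 = 9)
V(J, u) = -2 + J
X(t) = t + t*(9 + t) (X(t) = t + t*(t + 9) = t + t*(9 + t))
X(V(C(1), 5))*(-13 - 14) = ((-2 + 3)*(10 + (-2 + 3)))*(-13 - 14) = (1*(10 + 1))*(-27) = (1*11)*(-27) = 11*(-27) = -297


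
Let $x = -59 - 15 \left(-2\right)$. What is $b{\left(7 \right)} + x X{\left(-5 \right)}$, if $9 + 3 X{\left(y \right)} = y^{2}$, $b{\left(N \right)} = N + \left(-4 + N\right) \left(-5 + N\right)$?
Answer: $- \frac{425}{3} \approx -141.67$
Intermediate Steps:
$x = -29$ ($x = -59 - -30 = -59 + 30 = -29$)
$b{\left(N \right)} = N + \left(-5 + N\right) \left(-4 + N\right)$
$X{\left(y \right)} = -3 + \frac{y^{2}}{3}$
$b{\left(7 \right)} + x X{\left(-5 \right)} = \left(20 + 7^{2} - 56\right) - 29 \left(-3 + \frac{\left(-5\right)^{2}}{3}\right) = \left(20 + 49 - 56\right) - 29 \left(-3 + \frac{1}{3} \cdot 25\right) = 13 - 29 \left(-3 + \frac{25}{3}\right) = 13 - \frac{464}{3} = - \frac{425}{3}$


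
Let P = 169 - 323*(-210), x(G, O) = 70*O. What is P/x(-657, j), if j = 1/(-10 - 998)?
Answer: -4895928/5 ≈ -9.7919e+5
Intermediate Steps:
j = -1/1008 (j = 1/(-1008) = -1/1008 ≈ -0.00099206)
P = 67999 (P = 169 + 67830 = 67999)
P/x(-657, j) = 67999/((70*(-1/1008))) = 67999/(-5/72) = 67999*(-72/5) = -4895928/5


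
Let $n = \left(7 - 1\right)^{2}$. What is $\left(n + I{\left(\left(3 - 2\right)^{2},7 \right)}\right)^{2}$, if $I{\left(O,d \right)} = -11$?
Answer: $625$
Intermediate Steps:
$n = 36$ ($n = 6^{2} = 36$)
$\left(n + I{\left(\left(3 - 2\right)^{2},7 \right)}\right)^{2} = \left(36 - 11\right)^{2} = 25^{2} = 625$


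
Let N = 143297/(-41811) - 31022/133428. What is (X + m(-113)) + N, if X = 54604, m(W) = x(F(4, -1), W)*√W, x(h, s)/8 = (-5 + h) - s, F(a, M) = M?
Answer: 219770628309/4025078 + 856*I*√113 ≈ 54600.0 + 9099.4*I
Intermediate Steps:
x(h, s) = -40 - 8*s + 8*h (x(h, s) = 8*((-5 + h) - s) = 8*(-5 + h - s) = -40 - 8*s + 8*h)
m(W) = √W*(-48 - 8*W) (m(W) = (-40 - 8*W + 8*(-1))*√W = (-40 - 8*W - 8)*√W = (-48 - 8*W)*√W = √W*(-48 - 8*W))
N = -14730803/4025078 (N = 143297*(-1/41811) - 31022*1/133428 = -1861/543 - 15511/66714 = -14730803/4025078 ≈ -3.6598)
(X + m(-113)) + N = (54604 + 8*√(-113)*(-6 - 1*(-113))) - 14730803/4025078 = (54604 + 8*(I*√113)*(-6 + 113)) - 14730803/4025078 = (54604 + 8*(I*√113)*107) - 14730803/4025078 = (54604 + 856*I*√113) - 14730803/4025078 = 219770628309/4025078 + 856*I*√113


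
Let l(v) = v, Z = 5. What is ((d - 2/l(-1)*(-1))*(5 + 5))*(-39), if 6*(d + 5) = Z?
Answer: 2405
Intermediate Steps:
d = -25/6 (d = -5 + (⅙)*5 = -5 + ⅚ = -25/6 ≈ -4.1667)
((d - 2/l(-1)*(-1))*(5 + 5))*(-39) = ((-25/6 - 2/(-1)*(-1))*(5 + 5))*(-39) = ((-25/6 - 2*(-1)*(-1))*10)*(-39) = ((-25/6 + 2*(-1))*10)*(-39) = ((-25/6 - 2)*10)*(-39) = -37/6*10*(-39) = -185/3*(-39) = 2405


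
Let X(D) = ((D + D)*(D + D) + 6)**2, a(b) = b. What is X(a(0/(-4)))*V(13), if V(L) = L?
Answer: 468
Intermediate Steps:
X(D) = (6 + 4*D**2)**2 (X(D) = ((2*D)*(2*D) + 6)**2 = (4*D**2 + 6)**2 = (6 + 4*D**2)**2)
X(a(0/(-4)))*V(13) = (4*(3 + 2*(0/(-4))**2)**2)*13 = (4*(3 + 2*(0*(-1/4))**2)**2)*13 = (4*(3 + 2*0**2)**2)*13 = (4*(3 + 2*0)**2)*13 = (4*(3 + 0)**2)*13 = (4*3**2)*13 = (4*9)*13 = 36*13 = 468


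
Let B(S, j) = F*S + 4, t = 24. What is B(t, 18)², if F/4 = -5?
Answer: 226576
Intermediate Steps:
F = -20 (F = 4*(-5) = -20)
B(S, j) = 4 - 20*S (B(S, j) = -20*S + 4 = 4 - 20*S)
B(t, 18)² = (4 - 20*24)² = (4 - 480)² = (-476)² = 226576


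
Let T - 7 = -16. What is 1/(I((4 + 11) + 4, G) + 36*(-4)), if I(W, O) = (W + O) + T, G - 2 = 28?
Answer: -1/104 ≈ -0.0096154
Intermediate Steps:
G = 30 (G = 2 + 28 = 30)
T = -9 (T = 7 - 16 = -9)
I(W, O) = -9 + O + W (I(W, O) = (W + O) - 9 = (O + W) - 9 = -9 + O + W)
1/(I((4 + 11) + 4, G) + 36*(-4)) = 1/((-9 + 30 + ((4 + 11) + 4)) + 36*(-4)) = 1/((-9 + 30 + (15 + 4)) - 144) = 1/((-9 + 30 + 19) - 144) = 1/(40 - 144) = 1/(-104) = -1/104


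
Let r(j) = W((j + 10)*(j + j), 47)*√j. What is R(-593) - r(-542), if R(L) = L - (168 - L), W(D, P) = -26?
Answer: -1354 + 26*I*√542 ≈ -1354.0 + 605.3*I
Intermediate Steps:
R(L) = -168 + 2*L (R(L) = L + (-168 + L) = -168 + 2*L)
r(j) = -26*√j
R(-593) - r(-542) = (-168 + 2*(-593)) - (-26)*√(-542) = (-168 - 1186) - (-26)*I*√542 = -1354 - (-26)*I*√542 = -1354 + 26*I*√542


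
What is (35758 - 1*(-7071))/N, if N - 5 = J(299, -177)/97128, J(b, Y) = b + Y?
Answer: 2079947556/242881 ≈ 8563.7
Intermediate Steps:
J(b, Y) = Y + b
N = 242881/48564 (N = 5 + (-177 + 299)/97128 = 5 + 122*(1/97128) = 5 + 61/48564 = 242881/48564 ≈ 5.0013)
(35758 - 1*(-7071))/N = (35758 - 1*(-7071))/(242881/48564) = (35758 + 7071)*(48564/242881) = 42829*(48564/242881) = 2079947556/242881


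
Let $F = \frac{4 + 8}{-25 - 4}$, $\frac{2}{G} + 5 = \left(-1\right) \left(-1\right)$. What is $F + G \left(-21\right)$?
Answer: $\frac{585}{58} \approx 10.086$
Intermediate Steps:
$G = - \frac{1}{2}$ ($G = \frac{2}{-5 - -1} = \frac{2}{-5 + 1} = \frac{2}{-4} = 2 \left(- \frac{1}{4}\right) = - \frac{1}{2} \approx -0.5$)
$F = - \frac{12}{29}$ ($F = \frac{12}{-29} = 12 \left(- \frac{1}{29}\right) = - \frac{12}{29} \approx -0.41379$)
$F + G \left(-21\right) = - \frac{12}{29} - - \frac{21}{2} = - \frac{12}{29} + \frac{21}{2} = \frac{585}{58}$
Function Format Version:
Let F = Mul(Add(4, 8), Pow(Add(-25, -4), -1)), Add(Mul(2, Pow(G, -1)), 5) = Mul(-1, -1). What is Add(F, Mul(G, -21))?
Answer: Rational(585, 58) ≈ 10.086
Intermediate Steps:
G = Rational(-1, 2) (G = Mul(2, Pow(Add(-5, Mul(-1, -1)), -1)) = Mul(2, Pow(Add(-5, 1), -1)) = Mul(2, Pow(-4, -1)) = Mul(2, Rational(-1, 4)) = Rational(-1, 2) ≈ -0.50000)
F = Rational(-12, 29) (F = Mul(12, Pow(-29, -1)) = Mul(12, Rational(-1, 29)) = Rational(-12, 29) ≈ -0.41379)
Add(F, Mul(G, -21)) = Add(Rational(-12, 29), Mul(Rational(-1, 2), -21)) = Add(Rational(-12, 29), Rational(21, 2)) = Rational(585, 58)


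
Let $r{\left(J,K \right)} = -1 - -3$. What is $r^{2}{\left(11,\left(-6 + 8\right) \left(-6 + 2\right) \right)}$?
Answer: $4$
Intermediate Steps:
$r{\left(J,K \right)} = 2$ ($r{\left(J,K \right)} = -1 + 3 = 2$)
$r^{2}{\left(11,\left(-6 + 8\right) \left(-6 + 2\right) \right)} = 2^{2} = 4$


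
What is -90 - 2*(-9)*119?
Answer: 2052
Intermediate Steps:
-90 - 2*(-9)*119 = -90 + 18*119 = -90 + 2142 = 2052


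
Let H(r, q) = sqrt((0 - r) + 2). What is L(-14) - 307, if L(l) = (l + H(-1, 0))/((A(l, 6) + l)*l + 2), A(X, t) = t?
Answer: -17506/57 + sqrt(3)/114 ≈ -307.11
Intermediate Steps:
H(r, q) = sqrt(2 - r) (H(r, q) = sqrt(-r + 2) = sqrt(2 - r))
L(l) = (l + sqrt(3))/(2 + l*(6 + l)) (L(l) = (l + sqrt(2 - 1*(-1)))/((6 + l)*l + 2) = (l + sqrt(2 + 1))/(l*(6 + l) + 2) = (l + sqrt(3))/(2 + l*(6 + l)))
L(-14) - 307 = (-14 + sqrt(3))/(2 + (-14)**2 + 6*(-14)) - 307 = (-14 + sqrt(3))/(2 + 196 - 84) - 307 = (-14 + sqrt(3))/114 - 307 = (-7/57 + sqrt(3)/114) - 307 = -17506/57 + sqrt(3)/114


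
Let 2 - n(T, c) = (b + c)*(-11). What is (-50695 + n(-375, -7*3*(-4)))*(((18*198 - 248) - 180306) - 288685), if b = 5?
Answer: 23150566950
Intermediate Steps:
n(T, c) = 57 + 11*c (n(T, c) = 2 - (5 + c)*(-11) = 2 - (-55 - 11*c) = 2 + (55 + 11*c) = 57 + 11*c)
(-50695 + n(-375, -7*3*(-4)))*(((18*198 - 248) - 180306) - 288685) = (-50695 + (57 + 11*(-7*3*(-4))))*(((18*198 - 248) - 180306) - 288685) = (-50695 + (57 + 11*(-21*(-4))))*(((3564 - 248) - 180306) - 288685) = (-50695 + (57 + 11*84))*((3316 - 180306) - 288685) = (-50695 + (57 + 924))*(-176990 - 288685) = (-50695 + 981)*(-465675) = -49714*(-465675) = 23150566950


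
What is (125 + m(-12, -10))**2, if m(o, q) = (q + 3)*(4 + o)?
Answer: 32761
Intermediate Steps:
m(o, q) = (3 + q)*(4 + o)
(125 + m(-12, -10))**2 = (125 + (12 + 3*(-12) + 4*(-10) - 12*(-10)))**2 = (125 + (12 - 36 - 40 + 120))**2 = (125 + 56)**2 = 181**2 = 32761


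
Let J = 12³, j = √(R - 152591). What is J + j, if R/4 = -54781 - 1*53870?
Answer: 1728 + I*√587195 ≈ 1728.0 + 766.29*I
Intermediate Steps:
R = -434604 (R = 4*(-54781 - 1*53870) = 4*(-54781 - 53870) = 4*(-108651) = -434604)
j = I*√587195 (j = √(-434604 - 152591) = √(-587195) = I*√587195 ≈ 766.29*I)
J = 1728
J + j = 1728 + I*√587195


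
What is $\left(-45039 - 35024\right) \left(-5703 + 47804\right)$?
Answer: $-3370732363$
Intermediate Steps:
$\left(-45039 - 35024\right) \left(-5703 + 47804\right) = \left(-80063\right) 42101 = -3370732363$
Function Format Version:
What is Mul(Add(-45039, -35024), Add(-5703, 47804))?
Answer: -3370732363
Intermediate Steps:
Mul(Add(-45039, -35024), Add(-5703, 47804)) = Mul(-80063, 42101) = -3370732363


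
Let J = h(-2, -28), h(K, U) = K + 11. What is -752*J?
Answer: -6768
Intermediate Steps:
h(K, U) = 11 + K
J = 9 (J = 11 - 2 = 9)
-752*J = -752*9 = -6768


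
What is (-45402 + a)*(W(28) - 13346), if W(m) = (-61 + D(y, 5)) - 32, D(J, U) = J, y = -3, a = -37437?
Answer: 1113521838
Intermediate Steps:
W(m) = -96 (W(m) = (-61 - 3) - 32 = -64 - 32 = -96)
(-45402 + a)*(W(28) - 13346) = (-45402 - 37437)*(-96 - 13346) = -82839*(-13442) = 1113521838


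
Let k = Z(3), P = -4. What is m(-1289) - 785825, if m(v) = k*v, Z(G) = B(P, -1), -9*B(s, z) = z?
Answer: -7073714/9 ≈ -7.8597e+5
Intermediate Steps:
B(s, z) = -z/9
Z(G) = ⅑ (Z(G) = -⅑*(-1) = ⅑)
k = ⅑ ≈ 0.11111
m(v) = v/9
m(-1289) - 785825 = (⅑)*(-1289) - 785825 = -1289/9 - 785825 = -7073714/9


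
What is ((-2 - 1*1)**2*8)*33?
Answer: 2376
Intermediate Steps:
((-2 - 1*1)**2*8)*33 = ((-2 - 1)**2*8)*33 = ((-3)**2*8)*33 = (9*8)*33 = 72*33 = 2376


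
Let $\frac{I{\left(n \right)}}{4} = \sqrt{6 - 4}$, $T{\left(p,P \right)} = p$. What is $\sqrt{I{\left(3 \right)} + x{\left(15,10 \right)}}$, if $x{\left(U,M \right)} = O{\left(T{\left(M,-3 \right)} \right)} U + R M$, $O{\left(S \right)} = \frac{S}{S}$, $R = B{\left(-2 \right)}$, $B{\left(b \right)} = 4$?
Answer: $\sqrt{55 + 4 \sqrt{2}} \approx 7.7883$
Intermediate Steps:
$R = 4$
$O{\left(S \right)} = 1$
$x{\left(U,M \right)} = U + 4 M$ ($x{\left(U,M \right)} = 1 U + 4 M = U + 4 M$)
$I{\left(n \right)} = 4 \sqrt{2}$ ($I{\left(n \right)} = 4 \sqrt{6 - 4} = 4 \sqrt{2}$)
$\sqrt{I{\left(3 \right)} + x{\left(15,10 \right)}} = \sqrt{4 \sqrt{2} + \left(15 + 4 \cdot 10\right)} = \sqrt{4 \sqrt{2} + \left(15 + 40\right)} = \sqrt{4 \sqrt{2} + 55} = \sqrt{55 + 4 \sqrt{2}}$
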